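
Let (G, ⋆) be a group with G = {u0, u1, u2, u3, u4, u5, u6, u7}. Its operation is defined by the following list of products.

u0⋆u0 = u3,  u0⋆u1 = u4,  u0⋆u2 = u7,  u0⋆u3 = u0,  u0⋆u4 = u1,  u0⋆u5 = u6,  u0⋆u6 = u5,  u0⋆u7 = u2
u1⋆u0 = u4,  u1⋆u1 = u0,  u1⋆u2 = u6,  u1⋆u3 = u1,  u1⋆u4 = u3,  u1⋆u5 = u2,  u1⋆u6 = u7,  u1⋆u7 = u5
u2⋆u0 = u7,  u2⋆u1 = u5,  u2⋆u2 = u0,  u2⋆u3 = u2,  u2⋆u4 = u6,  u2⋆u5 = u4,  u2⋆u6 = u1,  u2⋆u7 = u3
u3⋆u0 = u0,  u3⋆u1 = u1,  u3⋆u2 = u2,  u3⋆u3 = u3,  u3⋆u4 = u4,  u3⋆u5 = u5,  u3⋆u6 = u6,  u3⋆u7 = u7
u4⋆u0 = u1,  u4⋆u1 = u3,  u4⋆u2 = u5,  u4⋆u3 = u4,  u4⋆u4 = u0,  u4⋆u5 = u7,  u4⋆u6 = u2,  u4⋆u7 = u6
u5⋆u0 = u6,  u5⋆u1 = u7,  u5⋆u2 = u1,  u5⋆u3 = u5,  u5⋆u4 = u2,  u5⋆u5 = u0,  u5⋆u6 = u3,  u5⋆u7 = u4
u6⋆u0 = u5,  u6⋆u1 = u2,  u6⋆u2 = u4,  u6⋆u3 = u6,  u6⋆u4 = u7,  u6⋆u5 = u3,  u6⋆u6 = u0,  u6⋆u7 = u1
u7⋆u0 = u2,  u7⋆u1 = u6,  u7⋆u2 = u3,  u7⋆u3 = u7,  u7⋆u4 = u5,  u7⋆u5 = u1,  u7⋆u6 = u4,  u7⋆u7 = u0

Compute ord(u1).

The identity element is u3 (its row matches the header).
u1^1 = u1
u1^2 = u1 ⋆ u1 = u0
u1^3 = u0 ⋆ u1 = u4
u1^4 = u4 ⋆ u1 = u3
The first power of u1 equal to the identity is u1^4, so ord(u1) = 4.

4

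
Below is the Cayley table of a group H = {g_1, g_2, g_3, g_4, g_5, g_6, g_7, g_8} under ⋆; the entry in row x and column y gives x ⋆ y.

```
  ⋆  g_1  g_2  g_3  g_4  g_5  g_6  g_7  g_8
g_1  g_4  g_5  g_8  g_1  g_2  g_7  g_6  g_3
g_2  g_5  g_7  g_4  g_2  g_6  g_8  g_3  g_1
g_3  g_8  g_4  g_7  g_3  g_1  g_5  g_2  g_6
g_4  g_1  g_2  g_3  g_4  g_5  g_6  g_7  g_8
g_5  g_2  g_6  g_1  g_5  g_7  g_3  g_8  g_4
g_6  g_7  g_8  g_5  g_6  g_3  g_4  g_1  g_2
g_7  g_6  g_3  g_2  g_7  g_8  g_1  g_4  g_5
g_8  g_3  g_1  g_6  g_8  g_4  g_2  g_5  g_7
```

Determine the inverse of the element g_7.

First locate the identity: row g_4 matches the header, so g_4 is the identity.
Scan row g_7 for g_4: g_7 ⋆ g_7 = g_4. Hence g_7^(-1) = g_7.

g_7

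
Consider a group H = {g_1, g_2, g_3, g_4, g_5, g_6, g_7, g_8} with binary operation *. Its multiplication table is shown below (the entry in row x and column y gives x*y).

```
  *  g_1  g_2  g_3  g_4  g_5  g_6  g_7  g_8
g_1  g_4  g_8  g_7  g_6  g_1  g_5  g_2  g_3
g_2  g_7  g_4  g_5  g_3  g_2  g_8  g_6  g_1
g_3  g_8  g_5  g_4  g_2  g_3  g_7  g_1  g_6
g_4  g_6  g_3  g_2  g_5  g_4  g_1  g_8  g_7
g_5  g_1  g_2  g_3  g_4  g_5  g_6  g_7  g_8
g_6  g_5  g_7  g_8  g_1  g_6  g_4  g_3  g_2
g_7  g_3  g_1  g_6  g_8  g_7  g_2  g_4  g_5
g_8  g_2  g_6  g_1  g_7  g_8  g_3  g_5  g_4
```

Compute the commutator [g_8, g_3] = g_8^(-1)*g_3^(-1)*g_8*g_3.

g_4

Identity is g_5; from the table g_8^(-1) = g_7 and g_3^(-1) = g_2.
g_7*g_2 = g_1
g_1*g_8 = g_3
g_3*g_3 = g_4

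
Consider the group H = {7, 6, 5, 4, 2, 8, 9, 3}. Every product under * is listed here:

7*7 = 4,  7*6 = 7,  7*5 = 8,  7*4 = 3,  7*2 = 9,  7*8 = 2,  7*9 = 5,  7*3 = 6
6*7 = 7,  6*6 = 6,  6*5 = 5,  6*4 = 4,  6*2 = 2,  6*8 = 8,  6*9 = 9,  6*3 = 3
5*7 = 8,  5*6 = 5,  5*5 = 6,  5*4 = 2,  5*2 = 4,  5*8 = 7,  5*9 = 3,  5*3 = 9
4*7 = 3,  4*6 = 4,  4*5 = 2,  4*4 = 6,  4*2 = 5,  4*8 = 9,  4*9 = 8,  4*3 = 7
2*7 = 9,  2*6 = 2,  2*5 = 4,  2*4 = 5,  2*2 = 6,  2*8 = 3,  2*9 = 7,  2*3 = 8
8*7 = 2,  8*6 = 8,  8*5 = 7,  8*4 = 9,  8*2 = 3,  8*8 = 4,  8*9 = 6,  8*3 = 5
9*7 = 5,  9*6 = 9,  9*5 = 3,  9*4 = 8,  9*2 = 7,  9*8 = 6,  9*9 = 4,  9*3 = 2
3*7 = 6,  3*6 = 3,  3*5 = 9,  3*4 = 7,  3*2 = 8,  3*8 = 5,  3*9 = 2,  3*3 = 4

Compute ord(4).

The identity element is 6 (its row matches the header).
4^1 = 4
4^2 = 4 * 4 = 6
The first power of 4 equal to the identity is 4^2, so ord(4) = 2.

2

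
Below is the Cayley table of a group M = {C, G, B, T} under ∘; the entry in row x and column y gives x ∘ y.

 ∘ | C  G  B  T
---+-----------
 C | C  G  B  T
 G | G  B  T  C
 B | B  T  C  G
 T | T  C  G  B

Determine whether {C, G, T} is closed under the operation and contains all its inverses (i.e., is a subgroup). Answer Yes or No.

T ∘ T = B, which is not in {C, G, T}.
The subset is not closed under ∘, so it is not a subgroup.
(Structurally, M here is isomorphic to the cyclic group Z_4.)

No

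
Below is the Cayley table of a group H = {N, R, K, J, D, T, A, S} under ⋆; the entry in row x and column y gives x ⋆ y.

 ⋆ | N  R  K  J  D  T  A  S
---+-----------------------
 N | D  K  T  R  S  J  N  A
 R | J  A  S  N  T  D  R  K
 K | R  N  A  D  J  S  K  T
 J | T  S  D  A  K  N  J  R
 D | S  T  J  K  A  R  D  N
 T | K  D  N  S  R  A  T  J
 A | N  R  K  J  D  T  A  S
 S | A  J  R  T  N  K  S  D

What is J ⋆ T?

N

Read row J, column T: J ⋆ T = N.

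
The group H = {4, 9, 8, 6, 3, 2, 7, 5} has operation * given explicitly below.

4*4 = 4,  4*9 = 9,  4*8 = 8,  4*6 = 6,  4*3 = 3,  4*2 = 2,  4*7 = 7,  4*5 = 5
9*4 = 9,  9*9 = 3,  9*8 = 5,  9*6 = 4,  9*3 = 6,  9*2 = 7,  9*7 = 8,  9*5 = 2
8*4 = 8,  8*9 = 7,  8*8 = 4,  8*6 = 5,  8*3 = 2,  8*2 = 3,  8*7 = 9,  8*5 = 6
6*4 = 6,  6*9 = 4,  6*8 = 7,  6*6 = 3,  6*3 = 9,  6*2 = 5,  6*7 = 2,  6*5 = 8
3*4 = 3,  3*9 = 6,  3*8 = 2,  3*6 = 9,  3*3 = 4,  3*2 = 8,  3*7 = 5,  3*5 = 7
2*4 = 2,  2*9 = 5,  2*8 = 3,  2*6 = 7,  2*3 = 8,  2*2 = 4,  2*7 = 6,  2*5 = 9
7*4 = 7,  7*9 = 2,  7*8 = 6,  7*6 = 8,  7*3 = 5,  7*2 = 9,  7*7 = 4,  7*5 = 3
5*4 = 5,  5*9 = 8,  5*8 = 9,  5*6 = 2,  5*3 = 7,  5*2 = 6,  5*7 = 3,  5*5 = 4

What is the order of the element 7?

The identity element is 4 (its row matches the header).
7^1 = 7
7^2 = 7 * 7 = 4
The first power of 7 equal to the identity is 7^2, so ord(7) = 2.

2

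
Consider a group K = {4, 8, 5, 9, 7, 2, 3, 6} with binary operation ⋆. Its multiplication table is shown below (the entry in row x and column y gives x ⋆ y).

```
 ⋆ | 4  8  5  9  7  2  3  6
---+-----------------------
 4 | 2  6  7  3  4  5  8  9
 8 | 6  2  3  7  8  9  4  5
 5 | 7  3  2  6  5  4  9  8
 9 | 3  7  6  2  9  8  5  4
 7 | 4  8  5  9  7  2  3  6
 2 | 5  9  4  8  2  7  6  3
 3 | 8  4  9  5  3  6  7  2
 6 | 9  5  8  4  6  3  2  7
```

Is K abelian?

Yes

Check whether the table is symmetric across its main diagonal.
Every entry (row x, col y) equals the entry (row y, col x), so K is abelian.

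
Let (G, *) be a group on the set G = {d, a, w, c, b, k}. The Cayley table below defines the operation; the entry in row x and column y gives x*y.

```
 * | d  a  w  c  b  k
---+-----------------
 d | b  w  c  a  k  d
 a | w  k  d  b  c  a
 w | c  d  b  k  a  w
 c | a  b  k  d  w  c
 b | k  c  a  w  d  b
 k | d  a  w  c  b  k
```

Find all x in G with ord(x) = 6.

{c, w}

Identity is k. Compute the order of each non-identity element by repeated multiplication:
  d: d → b → k  (order 3)
  a: a → k  (order 2)
  w: w → b → a → d → c → k  (order 6)
  c: c → d → a → b → w → k  (order 6)
  b: b → d → k  (order 3)
Elements of order 6: {c, w}.
(Structurally, G here is isomorphic to the cyclic group Z_6.)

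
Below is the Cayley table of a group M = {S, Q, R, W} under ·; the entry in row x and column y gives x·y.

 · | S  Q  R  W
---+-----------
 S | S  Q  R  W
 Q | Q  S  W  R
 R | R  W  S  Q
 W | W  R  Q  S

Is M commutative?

Yes

Check whether the table is symmetric across its main diagonal.
Every entry (row x, col y) equals the entry (row y, col x), so M is abelian.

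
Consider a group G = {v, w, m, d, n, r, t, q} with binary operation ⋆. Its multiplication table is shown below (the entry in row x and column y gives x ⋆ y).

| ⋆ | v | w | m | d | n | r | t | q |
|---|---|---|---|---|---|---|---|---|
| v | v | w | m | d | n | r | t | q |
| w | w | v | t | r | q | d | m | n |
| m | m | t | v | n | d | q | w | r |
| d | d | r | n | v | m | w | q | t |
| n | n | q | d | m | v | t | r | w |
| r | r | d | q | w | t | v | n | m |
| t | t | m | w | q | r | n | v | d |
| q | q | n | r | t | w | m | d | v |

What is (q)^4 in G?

q^1 = q
q^2 = q ⋆ q = v
q^3 = v ⋆ q = q
q^4 = q ⋆ q = v

v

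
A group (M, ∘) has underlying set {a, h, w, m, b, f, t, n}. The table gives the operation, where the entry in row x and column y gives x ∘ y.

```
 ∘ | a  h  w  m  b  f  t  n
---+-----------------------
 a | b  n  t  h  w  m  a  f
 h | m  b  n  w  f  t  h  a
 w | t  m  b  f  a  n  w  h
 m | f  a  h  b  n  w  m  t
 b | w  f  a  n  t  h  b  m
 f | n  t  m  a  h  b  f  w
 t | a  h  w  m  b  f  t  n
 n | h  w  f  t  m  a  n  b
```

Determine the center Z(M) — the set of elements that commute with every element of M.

{b, t}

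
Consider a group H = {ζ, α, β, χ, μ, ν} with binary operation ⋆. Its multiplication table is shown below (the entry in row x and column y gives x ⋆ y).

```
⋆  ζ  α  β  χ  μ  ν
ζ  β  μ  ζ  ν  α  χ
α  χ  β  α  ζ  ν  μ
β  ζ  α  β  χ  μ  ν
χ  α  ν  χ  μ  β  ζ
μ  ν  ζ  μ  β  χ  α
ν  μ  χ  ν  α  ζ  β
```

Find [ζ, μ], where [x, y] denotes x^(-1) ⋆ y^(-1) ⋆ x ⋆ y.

Identity is β; from the table ζ^(-1) = ζ and μ^(-1) = χ.
ζ ⋆ χ = ν
ν ⋆ ζ = μ
μ ⋆ μ = χ

χ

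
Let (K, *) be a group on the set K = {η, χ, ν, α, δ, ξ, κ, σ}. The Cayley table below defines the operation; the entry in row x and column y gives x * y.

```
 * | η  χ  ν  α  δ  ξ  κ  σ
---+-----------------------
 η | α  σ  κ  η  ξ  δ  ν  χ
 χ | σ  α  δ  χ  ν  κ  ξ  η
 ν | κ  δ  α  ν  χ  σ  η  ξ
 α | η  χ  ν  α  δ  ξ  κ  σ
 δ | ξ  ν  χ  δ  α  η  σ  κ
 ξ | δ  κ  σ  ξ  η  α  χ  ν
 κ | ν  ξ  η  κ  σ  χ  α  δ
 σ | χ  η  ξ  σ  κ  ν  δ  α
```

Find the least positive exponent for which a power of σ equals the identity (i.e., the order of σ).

2

The identity element is α (its row matches the header).
σ^1 = σ
σ^2 = σ * σ = α
The first power of σ equal to the identity is σ^2, so ord(σ) = 2.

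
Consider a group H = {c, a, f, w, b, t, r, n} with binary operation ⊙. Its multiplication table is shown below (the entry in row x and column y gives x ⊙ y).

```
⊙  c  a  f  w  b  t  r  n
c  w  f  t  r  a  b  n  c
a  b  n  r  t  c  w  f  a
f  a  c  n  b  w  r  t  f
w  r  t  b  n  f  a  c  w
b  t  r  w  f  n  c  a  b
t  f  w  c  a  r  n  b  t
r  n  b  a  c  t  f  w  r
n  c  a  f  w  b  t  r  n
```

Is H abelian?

r ⊙ t = f but t ⊙ r = b.
Since r and t do not commute, H is not abelian.

No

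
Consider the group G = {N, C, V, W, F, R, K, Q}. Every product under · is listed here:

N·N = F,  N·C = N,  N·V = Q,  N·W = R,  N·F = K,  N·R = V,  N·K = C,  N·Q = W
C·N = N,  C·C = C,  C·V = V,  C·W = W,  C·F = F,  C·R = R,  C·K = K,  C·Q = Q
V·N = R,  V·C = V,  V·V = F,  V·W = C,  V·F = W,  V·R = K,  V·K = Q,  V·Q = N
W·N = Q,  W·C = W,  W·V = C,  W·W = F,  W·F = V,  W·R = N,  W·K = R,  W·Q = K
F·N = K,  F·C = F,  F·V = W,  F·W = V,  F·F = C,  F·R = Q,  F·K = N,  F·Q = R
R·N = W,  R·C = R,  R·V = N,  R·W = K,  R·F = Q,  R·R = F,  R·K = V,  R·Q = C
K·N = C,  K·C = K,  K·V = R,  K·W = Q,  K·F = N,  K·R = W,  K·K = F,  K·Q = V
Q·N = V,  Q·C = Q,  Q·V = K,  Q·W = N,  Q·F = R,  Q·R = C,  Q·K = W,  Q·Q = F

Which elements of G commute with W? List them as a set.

Compare row W with column W entry by entry.
F·W = V = W·F, so F commutes with W.
K·W = Q but W·K = R, so K does not.
Collecting the elements that commute with W: C(W) = {C, F, V, W}.

{C, F, V, W}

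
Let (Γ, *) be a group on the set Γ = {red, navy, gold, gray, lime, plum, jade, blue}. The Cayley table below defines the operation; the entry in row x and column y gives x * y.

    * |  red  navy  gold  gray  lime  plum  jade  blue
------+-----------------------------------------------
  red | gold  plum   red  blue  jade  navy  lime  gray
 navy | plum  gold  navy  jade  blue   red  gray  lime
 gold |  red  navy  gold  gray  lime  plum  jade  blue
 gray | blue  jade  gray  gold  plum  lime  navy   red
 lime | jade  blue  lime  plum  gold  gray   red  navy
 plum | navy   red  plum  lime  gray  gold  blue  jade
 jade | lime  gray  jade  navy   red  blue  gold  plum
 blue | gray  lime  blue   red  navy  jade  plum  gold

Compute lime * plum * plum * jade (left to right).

lime * plum = gray
gray * plum = lime
lime * jade = red

red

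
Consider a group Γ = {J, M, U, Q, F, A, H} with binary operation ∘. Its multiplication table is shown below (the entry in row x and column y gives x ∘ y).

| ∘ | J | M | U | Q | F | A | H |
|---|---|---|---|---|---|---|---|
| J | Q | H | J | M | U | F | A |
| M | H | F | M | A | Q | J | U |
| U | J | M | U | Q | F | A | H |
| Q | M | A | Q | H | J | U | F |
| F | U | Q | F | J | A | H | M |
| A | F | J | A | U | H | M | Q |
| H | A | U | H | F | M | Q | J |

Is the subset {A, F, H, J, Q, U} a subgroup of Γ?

Q ∘ J = M, which is not in {A, F, H, J, Q, U}.
The subset is not closed under ∘, so it is not a subgroup.

No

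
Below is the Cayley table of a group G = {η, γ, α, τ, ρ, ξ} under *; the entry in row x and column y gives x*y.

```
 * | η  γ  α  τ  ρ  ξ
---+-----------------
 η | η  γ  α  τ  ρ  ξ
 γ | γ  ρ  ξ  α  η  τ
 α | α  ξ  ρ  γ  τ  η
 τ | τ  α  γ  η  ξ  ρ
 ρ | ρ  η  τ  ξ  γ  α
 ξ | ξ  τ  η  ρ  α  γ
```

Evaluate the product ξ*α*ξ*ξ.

γ

ξ*α = η
η*ξ = ξ
ξ*ξ = γ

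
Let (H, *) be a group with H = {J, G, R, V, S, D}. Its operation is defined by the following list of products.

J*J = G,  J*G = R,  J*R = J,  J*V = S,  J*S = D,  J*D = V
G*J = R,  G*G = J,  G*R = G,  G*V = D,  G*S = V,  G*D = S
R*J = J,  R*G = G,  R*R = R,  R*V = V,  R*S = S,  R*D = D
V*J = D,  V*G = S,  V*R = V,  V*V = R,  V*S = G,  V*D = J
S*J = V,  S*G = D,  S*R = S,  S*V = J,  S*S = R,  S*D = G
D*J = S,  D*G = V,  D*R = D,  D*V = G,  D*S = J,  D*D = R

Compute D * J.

Read row D, column J: D * J = S.

S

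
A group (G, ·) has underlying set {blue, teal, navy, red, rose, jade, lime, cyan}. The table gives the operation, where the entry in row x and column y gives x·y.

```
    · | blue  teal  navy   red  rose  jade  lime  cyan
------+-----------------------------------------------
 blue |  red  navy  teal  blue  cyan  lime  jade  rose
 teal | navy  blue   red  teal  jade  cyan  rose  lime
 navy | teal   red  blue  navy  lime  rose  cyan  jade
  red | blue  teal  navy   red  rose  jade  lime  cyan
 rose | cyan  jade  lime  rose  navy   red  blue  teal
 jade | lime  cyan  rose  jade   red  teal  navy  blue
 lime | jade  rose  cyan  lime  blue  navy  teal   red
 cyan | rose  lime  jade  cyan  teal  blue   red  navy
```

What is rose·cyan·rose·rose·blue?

rose·cyan = teal
teal·rose = jade
jade·rose = red
red·blue = blue
(Structurally, G here is isomorphic to the cyclic group Z_8.)

blue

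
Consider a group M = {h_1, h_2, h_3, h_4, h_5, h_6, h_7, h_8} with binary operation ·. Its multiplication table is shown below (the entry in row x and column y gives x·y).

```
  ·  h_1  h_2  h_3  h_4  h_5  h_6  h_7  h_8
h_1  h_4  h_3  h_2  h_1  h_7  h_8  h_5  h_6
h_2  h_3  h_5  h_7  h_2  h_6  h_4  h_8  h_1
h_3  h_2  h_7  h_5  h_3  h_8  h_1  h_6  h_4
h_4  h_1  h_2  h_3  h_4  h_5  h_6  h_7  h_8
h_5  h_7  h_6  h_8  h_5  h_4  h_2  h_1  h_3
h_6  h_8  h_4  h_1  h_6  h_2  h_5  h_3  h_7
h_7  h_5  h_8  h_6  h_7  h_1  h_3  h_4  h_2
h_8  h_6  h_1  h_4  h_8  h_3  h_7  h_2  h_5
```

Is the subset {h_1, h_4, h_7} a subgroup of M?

h_7·h_1 = h_5, which is not in {h_1, h_4, h_7}.
The subset is not closed under ·, so it is not a subgroup.

No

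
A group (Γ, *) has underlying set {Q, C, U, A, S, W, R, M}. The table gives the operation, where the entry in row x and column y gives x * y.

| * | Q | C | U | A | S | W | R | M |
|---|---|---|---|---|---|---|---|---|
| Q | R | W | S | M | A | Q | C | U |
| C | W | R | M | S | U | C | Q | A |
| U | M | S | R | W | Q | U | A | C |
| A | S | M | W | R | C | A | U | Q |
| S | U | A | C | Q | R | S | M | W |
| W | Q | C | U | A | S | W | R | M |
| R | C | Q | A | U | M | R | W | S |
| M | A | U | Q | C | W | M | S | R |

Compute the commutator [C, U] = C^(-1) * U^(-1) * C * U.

R

Identity is W; from the table C^(-1) = Q and U^(-1) = A.
Q * A = M
M * C = U
U * U = R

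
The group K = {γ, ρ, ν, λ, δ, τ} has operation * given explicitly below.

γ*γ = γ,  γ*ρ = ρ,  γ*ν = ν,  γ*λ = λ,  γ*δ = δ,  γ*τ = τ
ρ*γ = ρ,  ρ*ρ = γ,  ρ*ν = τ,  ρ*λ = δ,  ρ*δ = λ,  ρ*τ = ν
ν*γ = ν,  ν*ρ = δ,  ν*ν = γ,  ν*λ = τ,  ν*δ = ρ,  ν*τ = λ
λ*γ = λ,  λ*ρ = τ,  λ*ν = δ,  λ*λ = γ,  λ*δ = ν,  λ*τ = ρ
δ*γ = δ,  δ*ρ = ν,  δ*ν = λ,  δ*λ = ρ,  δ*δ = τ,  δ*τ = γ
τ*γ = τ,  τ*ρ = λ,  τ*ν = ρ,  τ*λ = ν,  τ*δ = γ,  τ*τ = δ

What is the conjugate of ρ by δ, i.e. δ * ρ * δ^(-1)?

The identity is γ. In row δ, the entry γ sits in column τ, so δ^(-1) = τ.
δ * ρ = ν
ν * τ = λ

λ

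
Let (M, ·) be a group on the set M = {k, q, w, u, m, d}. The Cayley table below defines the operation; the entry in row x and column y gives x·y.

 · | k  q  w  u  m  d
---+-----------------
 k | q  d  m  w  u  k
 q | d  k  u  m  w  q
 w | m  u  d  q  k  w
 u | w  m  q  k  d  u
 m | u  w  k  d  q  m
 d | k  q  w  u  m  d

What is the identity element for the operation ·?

The identity e satisfies e·x = x for all x, so its row in the table reproduces the column headers.
Row d reads: k, q, w, u, m, d — exactly the header order. So d is the identity.

d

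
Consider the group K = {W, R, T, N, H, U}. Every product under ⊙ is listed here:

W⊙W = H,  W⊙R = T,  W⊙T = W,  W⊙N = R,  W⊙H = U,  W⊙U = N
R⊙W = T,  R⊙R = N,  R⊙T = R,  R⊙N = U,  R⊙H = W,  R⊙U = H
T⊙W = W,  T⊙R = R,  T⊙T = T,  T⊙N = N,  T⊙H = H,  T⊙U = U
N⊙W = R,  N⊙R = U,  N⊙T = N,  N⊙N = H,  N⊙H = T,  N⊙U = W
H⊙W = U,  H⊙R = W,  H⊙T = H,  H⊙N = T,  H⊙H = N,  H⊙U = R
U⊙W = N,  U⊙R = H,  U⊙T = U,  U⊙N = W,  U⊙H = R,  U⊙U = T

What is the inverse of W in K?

First locate the identity: row T matches the header, so T is the identity.
Scan row W for T: W ⊙ R = T. Hence W^(-1) = R.
(Structurally, K here is isomorphic to the cyclic group Z_6.)

R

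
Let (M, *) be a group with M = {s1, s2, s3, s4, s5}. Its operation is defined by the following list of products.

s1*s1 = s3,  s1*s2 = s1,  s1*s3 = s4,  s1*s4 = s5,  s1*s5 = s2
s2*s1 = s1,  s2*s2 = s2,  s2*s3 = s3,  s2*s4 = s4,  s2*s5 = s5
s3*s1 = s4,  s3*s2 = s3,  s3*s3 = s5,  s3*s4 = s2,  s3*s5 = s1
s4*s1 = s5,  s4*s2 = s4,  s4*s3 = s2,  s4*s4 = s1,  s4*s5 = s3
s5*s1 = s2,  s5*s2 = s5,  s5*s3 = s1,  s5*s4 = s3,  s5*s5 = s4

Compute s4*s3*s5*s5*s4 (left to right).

s1

s4*s3 = s2
s2*s5 = s5
s5*s5 = s4
s4*s4 = s1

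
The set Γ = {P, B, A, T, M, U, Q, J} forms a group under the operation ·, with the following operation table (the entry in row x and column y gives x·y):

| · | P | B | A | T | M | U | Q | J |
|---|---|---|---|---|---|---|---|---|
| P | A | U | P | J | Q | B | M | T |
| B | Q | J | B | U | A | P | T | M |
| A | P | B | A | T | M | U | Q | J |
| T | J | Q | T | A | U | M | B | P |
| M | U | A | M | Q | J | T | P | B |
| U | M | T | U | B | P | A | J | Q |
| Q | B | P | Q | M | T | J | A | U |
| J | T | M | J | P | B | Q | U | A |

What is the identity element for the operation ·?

The identity e satisfies e·x = x for all x, so its row in the table reproduces the column headers.
Row A reads: P, B, A, T, M, U, Q, J — exactly the header order. So A is the identity.

A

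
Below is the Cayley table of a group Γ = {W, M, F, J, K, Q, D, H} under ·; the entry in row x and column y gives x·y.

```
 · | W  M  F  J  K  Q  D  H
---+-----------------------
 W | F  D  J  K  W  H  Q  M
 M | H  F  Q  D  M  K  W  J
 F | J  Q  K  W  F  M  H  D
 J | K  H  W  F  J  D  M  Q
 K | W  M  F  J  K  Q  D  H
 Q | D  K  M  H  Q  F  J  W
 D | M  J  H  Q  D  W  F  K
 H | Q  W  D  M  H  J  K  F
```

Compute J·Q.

Read row J, column Q: J·Q = D.

D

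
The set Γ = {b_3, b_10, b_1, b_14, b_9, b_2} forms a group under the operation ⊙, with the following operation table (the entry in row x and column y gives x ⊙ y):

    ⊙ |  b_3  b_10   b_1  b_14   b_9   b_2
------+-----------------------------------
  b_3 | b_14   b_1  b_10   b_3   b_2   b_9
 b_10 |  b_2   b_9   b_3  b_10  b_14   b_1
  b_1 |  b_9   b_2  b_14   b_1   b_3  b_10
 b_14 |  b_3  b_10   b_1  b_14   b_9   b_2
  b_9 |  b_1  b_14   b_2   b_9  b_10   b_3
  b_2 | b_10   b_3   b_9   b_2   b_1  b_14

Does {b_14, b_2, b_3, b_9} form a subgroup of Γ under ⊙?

b_9 ⊙ b_9 = b_10, which is not in {b_14, b_2, b_3, b_9}.
The subset is not closed under ⊙, so it is not a subgroup.

No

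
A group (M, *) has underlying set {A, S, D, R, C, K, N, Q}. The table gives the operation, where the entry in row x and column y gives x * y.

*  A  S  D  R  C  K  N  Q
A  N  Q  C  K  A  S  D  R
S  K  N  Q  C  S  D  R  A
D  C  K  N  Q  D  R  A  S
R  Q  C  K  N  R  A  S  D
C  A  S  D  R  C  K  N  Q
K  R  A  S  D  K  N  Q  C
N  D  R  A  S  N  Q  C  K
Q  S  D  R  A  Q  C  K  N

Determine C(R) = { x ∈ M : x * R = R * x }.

Compare row R with column R entry by entry.
N * R = S = R * N, so N commutes with R.
K * R = D but R * K = A, so K does not.
Collecting the elements that commute with R: C(R) = {C, N, R, S}.

{C, N, R, S}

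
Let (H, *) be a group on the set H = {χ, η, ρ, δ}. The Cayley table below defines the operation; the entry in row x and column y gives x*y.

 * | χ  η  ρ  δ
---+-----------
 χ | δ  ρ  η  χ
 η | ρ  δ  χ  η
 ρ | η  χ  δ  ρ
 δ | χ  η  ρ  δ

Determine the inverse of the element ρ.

ρ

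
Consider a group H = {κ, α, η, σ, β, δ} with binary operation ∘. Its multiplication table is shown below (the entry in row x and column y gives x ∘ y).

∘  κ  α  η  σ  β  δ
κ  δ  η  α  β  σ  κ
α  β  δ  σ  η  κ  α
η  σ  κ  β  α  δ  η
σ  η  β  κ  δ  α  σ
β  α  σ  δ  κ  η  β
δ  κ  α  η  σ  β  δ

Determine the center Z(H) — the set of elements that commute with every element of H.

{δ}

An element z is central iff its row equals its column in the table.
For α: α ∘ β = κ ≠ σ = β ∘ α, so α ∉ Z.
Checking each element this way leaves Z(H) = {δ}.
(Structurally, H here is isomorphic to the symmetric group S_3.)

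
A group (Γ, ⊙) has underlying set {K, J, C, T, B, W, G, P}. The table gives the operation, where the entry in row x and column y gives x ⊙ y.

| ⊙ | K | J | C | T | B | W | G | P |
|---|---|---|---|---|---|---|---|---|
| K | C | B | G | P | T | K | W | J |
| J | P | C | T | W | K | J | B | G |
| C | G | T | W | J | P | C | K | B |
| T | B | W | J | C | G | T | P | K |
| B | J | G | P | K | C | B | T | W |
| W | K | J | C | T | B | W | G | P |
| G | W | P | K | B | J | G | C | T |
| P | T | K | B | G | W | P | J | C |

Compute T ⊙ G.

Read row T, column G: T ⊙ G = P.
(Structurally, Γ here is isomorphic to the quaternion group Q_8.)

P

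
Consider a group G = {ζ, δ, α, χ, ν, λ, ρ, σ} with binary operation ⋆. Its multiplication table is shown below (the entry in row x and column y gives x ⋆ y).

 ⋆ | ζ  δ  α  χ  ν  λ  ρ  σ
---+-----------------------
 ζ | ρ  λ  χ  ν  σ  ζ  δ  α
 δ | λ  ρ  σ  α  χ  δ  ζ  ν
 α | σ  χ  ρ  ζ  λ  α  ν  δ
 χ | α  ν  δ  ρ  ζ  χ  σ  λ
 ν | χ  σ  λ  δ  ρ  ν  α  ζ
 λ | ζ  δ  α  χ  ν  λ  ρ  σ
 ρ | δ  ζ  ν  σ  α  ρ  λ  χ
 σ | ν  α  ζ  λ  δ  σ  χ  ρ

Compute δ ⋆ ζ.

Read row δ, column ζ: δ ⋆ ζ = λ.
(Structurally, G here is isomorphic to the quaternion group Q_8.)

λ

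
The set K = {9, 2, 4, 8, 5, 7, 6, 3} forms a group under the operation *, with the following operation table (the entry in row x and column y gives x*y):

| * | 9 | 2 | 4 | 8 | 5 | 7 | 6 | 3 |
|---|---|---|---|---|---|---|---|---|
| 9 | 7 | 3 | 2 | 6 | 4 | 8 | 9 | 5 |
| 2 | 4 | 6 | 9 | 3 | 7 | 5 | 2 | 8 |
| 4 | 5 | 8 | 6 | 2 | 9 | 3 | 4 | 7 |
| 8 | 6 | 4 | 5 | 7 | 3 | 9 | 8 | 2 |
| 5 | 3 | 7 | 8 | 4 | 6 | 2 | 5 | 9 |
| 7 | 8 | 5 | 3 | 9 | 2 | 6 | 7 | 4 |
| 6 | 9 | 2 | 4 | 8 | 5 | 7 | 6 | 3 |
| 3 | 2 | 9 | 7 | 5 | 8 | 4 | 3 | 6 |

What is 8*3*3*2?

8*3 = 2
2*3 = 8
8*2 = 4

4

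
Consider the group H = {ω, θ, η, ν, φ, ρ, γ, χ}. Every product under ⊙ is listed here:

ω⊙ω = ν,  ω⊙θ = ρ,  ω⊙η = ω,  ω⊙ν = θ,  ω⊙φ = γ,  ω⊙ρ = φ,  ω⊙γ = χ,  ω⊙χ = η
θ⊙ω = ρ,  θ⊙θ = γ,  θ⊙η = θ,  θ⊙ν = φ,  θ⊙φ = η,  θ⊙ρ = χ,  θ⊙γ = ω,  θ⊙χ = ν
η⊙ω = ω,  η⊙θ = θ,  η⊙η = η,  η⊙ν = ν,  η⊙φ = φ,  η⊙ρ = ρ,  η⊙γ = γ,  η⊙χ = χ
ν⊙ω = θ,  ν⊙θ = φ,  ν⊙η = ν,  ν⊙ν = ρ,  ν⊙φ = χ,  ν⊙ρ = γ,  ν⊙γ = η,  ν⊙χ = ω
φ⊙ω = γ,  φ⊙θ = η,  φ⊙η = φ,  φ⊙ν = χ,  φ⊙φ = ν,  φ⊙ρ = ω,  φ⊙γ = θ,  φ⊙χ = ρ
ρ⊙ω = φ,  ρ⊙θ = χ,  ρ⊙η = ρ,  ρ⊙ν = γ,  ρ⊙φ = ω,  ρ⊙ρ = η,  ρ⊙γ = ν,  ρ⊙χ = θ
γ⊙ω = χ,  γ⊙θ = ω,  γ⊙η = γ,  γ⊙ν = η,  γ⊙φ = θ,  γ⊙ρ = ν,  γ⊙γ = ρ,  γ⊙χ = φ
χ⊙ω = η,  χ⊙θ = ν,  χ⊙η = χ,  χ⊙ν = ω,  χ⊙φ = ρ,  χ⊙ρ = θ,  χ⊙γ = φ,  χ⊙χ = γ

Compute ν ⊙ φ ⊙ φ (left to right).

ρ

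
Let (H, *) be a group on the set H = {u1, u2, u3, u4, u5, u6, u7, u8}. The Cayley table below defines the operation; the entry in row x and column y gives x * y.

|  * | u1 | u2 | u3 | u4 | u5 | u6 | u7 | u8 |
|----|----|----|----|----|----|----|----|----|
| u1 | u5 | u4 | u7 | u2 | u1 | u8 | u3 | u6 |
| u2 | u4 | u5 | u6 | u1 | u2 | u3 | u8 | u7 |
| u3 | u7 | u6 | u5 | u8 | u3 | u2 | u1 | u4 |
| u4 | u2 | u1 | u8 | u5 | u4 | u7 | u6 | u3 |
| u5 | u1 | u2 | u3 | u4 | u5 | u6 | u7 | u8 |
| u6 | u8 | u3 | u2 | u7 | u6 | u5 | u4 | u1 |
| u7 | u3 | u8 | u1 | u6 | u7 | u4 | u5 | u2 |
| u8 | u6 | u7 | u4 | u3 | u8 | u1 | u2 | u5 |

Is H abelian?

Check whether the table is symmetric across its main diagonal.
Every entry (row x, col y) equals the entry (row y, col x), so H is abelian.
(In fact H ≅ the elementary abelian group (Z_2)^3.)

Yes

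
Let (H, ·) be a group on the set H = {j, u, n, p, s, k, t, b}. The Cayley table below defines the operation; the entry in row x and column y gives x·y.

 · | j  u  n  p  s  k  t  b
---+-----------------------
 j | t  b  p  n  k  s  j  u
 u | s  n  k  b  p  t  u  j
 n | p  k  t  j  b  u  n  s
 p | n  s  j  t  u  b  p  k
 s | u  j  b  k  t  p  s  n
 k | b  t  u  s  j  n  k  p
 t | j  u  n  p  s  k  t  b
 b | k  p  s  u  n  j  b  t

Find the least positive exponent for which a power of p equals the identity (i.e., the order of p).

2

The identity element is t (its row matches the header).
p^1 = p
p^2 = p·p = t
The first power of p equal to the identity is p^2, so ord(p) = 2.
(Structurally, H here is isomorphic to the dihedral group D_4.)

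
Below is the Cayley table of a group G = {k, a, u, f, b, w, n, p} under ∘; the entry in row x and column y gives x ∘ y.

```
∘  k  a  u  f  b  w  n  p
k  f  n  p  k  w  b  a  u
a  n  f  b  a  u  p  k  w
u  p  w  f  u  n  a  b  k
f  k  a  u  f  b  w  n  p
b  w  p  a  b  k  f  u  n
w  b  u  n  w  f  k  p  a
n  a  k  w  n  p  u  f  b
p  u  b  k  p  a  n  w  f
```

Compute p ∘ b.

Read row p, column b: p ∘ b = a.

a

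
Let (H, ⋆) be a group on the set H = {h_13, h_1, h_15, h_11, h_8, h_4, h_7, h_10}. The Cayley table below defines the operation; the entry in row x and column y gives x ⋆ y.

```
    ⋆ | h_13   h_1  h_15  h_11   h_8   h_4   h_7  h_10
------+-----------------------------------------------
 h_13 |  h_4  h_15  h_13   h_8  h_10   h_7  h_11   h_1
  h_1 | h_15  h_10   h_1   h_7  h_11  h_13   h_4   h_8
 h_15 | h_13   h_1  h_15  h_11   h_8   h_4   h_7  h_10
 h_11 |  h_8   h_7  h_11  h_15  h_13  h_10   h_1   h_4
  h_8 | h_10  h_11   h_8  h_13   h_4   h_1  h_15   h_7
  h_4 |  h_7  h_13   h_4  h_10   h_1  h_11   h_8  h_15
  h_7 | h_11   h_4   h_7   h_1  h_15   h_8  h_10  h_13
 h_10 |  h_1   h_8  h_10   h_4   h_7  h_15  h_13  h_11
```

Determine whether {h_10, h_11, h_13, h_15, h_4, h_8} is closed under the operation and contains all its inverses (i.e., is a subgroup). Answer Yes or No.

No

h_10 ⋆ h_8 = h_7, which is not in {h_10, h_11, h_13, h_15, h_4, h_8}.
The subset is not closed under ⋆, so it is not a subgroup.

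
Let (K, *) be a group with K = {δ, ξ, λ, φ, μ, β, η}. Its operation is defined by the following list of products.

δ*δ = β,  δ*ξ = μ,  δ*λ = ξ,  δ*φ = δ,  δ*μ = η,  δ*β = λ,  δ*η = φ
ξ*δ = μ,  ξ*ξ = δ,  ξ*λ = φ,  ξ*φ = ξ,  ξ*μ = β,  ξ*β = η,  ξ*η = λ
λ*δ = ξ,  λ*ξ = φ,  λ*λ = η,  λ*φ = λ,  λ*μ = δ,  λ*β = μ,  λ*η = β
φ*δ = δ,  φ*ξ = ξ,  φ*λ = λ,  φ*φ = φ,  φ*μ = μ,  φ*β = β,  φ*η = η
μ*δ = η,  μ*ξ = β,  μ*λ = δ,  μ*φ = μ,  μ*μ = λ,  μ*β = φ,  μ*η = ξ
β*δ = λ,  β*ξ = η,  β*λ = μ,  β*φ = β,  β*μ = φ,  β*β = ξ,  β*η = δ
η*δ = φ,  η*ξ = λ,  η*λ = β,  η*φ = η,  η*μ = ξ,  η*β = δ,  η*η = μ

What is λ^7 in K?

λ^1 = λ
λ^2 = λ * λ = η
λ^3 = η * λ = β
λ^4 = β * λ = μ
λ^5 = μ * λ = δ
λ^6 = δ * λ = ξ
λ^7 = ξ * λ = φ

φ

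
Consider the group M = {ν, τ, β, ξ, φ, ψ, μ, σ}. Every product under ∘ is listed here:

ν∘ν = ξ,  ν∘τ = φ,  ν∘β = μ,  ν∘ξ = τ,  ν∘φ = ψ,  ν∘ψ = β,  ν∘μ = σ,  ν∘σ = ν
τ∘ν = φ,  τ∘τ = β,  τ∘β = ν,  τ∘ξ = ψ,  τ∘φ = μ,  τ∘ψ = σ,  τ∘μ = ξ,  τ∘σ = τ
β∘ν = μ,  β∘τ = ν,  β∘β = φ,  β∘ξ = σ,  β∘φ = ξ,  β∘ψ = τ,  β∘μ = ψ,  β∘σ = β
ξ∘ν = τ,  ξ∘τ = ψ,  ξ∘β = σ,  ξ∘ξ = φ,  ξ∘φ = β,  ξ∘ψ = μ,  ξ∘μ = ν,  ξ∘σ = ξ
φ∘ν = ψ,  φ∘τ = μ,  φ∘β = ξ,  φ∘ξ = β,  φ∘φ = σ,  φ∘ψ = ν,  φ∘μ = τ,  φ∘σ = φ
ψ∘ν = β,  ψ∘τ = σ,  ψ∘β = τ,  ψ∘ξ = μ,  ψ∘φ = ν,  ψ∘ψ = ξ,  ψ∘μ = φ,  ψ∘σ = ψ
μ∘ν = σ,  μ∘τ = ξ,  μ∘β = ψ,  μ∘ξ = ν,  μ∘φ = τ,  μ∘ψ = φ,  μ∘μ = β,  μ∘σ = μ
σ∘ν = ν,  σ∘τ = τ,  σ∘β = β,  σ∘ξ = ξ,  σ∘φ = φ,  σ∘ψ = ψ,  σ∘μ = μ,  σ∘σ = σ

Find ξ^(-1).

β

First locate the identity: row σ matches the header, so σ is the identity.
Scan row ξ for σ: ξ ∘ β = σ. Hence ξ^(-1) = β.
(Structurally, M here is isomorphic to the cyclic group Z_8.)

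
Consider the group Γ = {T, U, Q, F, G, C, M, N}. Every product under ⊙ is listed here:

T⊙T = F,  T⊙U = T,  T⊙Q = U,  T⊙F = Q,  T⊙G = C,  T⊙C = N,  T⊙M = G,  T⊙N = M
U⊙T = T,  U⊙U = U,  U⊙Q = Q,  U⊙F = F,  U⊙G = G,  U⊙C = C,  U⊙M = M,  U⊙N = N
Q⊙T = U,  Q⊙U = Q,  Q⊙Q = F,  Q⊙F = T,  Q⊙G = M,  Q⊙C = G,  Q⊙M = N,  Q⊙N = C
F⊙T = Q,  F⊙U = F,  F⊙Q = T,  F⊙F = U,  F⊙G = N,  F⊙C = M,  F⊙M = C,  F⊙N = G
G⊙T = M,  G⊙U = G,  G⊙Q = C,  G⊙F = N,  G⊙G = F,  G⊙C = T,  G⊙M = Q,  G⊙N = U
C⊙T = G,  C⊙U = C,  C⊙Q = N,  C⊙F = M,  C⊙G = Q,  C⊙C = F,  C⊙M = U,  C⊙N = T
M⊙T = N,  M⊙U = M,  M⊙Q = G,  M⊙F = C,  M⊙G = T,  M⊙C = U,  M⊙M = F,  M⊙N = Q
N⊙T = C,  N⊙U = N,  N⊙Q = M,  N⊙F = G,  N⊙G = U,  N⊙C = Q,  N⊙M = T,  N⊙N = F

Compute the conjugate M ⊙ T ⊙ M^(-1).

The identity is U. In row M, the entry U sits in column C, so M^(-1) = C.
M ⊙ T = N
N ⊙ C = Q
(Structurally, Γ here is isomorphic to the quaternion group Q_8.)

Q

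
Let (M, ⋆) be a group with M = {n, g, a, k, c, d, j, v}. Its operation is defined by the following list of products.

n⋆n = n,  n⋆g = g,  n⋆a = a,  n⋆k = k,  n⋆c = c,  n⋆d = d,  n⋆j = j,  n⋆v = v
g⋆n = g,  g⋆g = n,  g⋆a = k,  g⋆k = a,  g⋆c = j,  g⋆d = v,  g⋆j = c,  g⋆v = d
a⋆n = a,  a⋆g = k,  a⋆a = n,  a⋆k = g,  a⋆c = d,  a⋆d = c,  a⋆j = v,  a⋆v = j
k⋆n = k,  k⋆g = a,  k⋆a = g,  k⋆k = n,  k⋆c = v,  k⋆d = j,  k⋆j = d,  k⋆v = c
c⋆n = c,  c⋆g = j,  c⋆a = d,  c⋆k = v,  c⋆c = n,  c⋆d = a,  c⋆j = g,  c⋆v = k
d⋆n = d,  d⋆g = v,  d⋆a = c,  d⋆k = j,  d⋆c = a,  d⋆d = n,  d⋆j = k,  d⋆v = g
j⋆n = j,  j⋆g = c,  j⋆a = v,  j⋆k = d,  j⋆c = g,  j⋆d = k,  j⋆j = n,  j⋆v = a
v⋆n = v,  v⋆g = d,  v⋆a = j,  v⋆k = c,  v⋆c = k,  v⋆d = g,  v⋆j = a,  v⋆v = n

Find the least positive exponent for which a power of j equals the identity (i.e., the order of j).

2

The identity element is n (its row matches the header).
j^1 = j
j^2 = j ⋆ j = n
The first power of j equal to the identity is j^2, so ord(j) = 2.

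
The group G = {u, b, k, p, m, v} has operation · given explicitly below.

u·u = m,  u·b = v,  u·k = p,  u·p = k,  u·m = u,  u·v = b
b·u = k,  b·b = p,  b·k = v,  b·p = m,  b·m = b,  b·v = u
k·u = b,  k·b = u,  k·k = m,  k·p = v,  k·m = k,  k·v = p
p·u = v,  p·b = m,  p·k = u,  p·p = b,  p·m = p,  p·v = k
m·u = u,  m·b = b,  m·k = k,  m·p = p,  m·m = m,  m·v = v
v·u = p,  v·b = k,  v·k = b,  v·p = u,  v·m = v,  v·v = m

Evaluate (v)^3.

v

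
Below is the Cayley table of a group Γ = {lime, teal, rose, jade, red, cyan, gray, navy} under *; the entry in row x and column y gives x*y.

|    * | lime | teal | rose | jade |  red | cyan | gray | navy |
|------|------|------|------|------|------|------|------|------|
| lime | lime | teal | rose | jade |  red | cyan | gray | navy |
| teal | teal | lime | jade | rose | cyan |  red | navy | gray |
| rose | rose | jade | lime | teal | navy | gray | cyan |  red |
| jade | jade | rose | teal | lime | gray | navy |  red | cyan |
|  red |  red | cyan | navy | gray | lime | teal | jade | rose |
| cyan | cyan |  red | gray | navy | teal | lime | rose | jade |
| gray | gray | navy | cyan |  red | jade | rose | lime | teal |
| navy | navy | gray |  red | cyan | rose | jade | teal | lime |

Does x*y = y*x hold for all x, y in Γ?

Check whether the table is symmetric across its main diagonal.
Every entry (row x, col y) equals the entry (row y, col x), so Γ is abelian.

Yes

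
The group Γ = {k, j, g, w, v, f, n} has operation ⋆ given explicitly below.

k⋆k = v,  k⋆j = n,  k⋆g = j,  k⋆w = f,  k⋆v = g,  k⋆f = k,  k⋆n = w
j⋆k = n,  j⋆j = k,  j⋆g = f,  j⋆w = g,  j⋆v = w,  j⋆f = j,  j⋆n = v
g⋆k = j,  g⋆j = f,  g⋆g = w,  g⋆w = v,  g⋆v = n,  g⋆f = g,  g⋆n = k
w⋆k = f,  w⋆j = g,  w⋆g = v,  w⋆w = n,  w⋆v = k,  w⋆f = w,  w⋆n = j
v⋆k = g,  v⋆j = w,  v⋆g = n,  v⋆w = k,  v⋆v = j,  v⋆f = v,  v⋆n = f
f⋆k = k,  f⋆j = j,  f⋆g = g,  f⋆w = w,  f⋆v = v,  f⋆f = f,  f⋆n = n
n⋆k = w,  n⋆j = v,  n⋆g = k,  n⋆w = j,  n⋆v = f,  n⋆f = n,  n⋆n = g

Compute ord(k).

The identity element is f (its row matches the header).
k^1 = k
k^2 = k ⋆ k = v
k^3 = v ⋆ k = g
k^4 = g ⋆ k = j
k^5 = j ⋆ k = n
k^6 = n ⋆ k = w
k^7 = w ⋆ k = f
The first power of k equal to the identity is k^7, so ord(k) = 7.

7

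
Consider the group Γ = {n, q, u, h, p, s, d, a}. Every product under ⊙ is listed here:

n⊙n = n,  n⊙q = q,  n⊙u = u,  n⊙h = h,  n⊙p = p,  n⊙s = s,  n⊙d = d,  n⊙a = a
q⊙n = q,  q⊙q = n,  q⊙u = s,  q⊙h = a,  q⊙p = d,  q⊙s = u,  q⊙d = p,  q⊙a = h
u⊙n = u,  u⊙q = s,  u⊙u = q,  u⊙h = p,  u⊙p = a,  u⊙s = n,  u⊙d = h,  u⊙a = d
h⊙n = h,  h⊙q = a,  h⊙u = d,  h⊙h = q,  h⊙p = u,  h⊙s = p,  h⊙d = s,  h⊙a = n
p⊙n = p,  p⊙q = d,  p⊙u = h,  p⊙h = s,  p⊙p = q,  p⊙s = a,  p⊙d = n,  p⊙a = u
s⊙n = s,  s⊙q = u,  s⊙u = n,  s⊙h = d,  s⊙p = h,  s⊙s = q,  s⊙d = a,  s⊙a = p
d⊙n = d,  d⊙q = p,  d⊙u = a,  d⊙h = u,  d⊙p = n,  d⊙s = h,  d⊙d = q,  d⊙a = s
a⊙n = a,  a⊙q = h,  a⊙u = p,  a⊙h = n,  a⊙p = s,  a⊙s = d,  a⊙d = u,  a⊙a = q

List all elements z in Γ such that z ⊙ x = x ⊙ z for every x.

{n, q}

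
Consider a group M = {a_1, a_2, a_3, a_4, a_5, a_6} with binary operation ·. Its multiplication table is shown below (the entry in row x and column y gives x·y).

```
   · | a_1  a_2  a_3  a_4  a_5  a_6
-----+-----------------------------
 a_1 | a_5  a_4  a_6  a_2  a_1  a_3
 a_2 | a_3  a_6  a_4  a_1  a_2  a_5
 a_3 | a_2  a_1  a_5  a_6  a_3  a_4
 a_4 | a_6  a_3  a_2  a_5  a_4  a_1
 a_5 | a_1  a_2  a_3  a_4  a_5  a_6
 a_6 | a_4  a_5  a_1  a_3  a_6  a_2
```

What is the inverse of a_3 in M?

a_3

First locate the identity: row a_5 matches the header, so a_5 is the identity.
Scan row a_3 for a_5: a_3·a_3 = a_5. Hence a_3^(-1) = a_3.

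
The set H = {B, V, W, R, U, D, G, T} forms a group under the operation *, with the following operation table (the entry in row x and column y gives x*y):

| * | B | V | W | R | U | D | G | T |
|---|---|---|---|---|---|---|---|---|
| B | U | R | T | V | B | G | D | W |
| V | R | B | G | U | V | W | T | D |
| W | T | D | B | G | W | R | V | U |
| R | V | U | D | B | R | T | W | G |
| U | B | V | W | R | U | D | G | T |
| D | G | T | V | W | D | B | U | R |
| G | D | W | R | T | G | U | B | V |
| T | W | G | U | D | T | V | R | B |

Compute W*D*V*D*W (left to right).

V

W*D = R
R*V = U
U*D = D
D*W = V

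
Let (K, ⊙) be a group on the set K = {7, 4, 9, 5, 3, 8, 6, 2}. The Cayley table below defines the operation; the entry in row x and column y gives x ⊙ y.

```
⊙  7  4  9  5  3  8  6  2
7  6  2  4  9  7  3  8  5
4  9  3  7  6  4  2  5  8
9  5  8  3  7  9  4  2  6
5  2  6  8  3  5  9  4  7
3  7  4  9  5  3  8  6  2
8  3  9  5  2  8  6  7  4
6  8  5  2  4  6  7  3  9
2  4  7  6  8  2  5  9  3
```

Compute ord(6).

2

The identity element is 3 (its row matches the header).
6^1 = 6
6^2 = 6 ⊙ 6 = 3
The first power of 6 equal to the identity is 6^2, so ord(6) = 2.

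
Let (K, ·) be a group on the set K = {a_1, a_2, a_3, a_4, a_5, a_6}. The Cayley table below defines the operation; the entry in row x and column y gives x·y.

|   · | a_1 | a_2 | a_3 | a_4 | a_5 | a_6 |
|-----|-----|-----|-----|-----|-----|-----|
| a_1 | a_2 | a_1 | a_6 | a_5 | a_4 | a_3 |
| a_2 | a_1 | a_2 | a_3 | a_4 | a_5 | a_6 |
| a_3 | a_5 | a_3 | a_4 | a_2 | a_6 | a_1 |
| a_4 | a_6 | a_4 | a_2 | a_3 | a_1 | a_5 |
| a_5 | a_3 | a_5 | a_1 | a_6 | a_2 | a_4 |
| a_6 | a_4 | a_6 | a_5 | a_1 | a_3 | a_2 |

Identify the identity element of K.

The identity e satisfies e·x = x for all x, so its row in the table reproduces the column headers.
Row a_2 reads: a_1, a_2, a_3, a_4, a_5, a_6 — exactly the header order. So a_2 is the identity.
(Structurally, K here is isomorphic to the symmetric group S_3.)

a_2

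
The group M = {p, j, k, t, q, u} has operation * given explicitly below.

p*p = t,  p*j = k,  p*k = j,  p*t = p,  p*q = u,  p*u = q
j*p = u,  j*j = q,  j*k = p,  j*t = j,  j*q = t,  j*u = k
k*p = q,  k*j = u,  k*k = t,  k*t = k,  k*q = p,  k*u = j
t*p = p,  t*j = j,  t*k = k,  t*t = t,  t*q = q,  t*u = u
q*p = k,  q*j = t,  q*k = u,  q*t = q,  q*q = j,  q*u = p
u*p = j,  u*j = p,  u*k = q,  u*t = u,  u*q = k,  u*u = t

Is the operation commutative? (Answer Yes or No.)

No

j * u = k but u * j = p.
Since j and u do not commute, M is not abelian.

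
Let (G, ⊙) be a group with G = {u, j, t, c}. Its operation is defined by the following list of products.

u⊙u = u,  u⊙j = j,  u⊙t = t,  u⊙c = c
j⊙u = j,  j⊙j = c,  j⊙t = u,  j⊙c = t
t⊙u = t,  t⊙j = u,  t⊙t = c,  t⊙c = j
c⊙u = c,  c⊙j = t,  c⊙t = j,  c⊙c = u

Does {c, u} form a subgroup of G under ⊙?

Yes

{c, u} contains the identity u.
Checking products: every product of two elements of {c, u} (read from the table) lies in {c, u}, so the set is closed.
In a finite group, a nonempty closed subset is a subgroup. So {c, u} ≤ G.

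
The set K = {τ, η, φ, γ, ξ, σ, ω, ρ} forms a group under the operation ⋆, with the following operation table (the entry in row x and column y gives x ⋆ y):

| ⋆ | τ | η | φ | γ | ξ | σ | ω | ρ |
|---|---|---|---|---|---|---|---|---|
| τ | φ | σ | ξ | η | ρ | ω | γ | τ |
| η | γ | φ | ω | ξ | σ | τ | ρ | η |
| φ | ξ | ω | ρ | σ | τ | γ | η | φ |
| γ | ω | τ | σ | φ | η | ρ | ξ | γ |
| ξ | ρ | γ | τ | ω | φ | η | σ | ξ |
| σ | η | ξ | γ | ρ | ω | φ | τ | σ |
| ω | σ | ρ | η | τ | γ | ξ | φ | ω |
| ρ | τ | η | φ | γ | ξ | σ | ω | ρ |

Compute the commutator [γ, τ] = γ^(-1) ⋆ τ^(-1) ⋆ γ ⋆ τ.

φ

Identity is ρ; from the table γ^(-1) = σ and τ^(-1) = ξ.
σ ⋆ ξ = ω
ω ⋆ γ = τ
τ ⋆ τ = φ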